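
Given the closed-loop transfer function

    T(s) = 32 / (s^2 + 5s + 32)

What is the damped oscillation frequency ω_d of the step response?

ω_d ≈ 5.074 rad/s

Comparing s^2 + 5s + 32 to s^2 + 2ζωₙs + ωₙ²: ωₙ = √32 ≈ 5.657 rad/s and ζ = 5/(2·√32) ≈ 0.4419.
ζωₙ = 5/2 = 2.5, so ω_d = ωₙ√(1−ζ²) = √(ωₙ² − (ζωₙ)²) = √(32 − 2.5²) = √25.75 ≈ 5.074 rad/s.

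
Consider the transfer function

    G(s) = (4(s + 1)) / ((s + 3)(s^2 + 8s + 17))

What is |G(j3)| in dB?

Substitute s = j3: numerator = 4 + j12, denominator = -48 + j96.
|G(j3)| = |4 + j12| / |-48 + j96| = 12.649 / 107.33 ≈ 0.1179.
In decibels: 20·log₁₀(0.1179) ≈ -18.6 dB.

|G(j3)|_dB ≈ -18.6 dB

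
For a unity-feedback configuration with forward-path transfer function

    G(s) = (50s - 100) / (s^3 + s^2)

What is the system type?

Factor s from the denominator: s^3 + s^2 = s^2·(s + 1).
There are 2 poles at the origin, so the system is Type 2.

Type 2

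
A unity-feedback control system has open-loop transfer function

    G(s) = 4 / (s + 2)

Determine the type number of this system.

The denominator has no factor of s at the origin — no free integrator — so this is a Type 0 system.

Type 0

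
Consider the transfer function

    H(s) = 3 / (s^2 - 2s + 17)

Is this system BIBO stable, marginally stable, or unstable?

The denominator s^2 - 2s + 17 factors as (s^2 - 2s + 17), giving poles at s = 1 ± 4j.
Since the pole(s) at s = 1 + 4j, 1 - 4j lie in the right half-plane, the system is unstable.

unstable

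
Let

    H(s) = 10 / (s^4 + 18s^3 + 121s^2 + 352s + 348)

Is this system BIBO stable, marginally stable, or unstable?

stable

The denominator s^4 + 18s^3 + 121s^2 + 352s + 348 factors as (s + 6)(s^2 + 10s + 29)(s + 2), giving poles at s = -6, -5 + 2j, -5 - 2j, -2.
Since all poles lie strictly in the left half-plane, the system is stable.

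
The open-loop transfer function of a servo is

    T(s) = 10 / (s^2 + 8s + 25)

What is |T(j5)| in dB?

Substitute s = j5: numerator = 10, denominator = j40.
|T(j5)| = |10| / |j40| = 10 / 40 = 0.2500.
In decibels: 20·log₁₀(0.2500) ≈ -12.0 dB.

|T(j5)|_dB ≈ -12.0 dB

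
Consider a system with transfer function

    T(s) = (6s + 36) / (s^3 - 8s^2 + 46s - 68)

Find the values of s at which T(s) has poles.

The poles are the roots of the denominator s^3 - 8s^2 + 46s - 68 = 0.
Trying s = 2: the polynomial evaluates to 0, so (s - 2) is a factor.
Dividing out leaves s^2 - 6s + 34 = 0.
The quadratic formula then gives s = 3 ± 5j.

s = 3 + 5j, 3 - 5j, 2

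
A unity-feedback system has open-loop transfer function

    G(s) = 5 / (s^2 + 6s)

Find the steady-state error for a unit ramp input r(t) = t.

G(s) has one pole at the origin.
This is a Type 1 system. Kv = lim_{s→0} s·G(s) = 5/6.
e_ss = 1/Kv = 1/(5/6) = 6/5 ≈ 1.200.

e_ss = 1.200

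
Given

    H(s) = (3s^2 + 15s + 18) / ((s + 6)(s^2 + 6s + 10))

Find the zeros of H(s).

s = -2, -3

Set the numerator to zero: 3s^2 + 15s + 18 = 0, i.e. 3·(s^2 + 5s + 6) = 0.
Factoring: (s + 2)(s + 3) = 0.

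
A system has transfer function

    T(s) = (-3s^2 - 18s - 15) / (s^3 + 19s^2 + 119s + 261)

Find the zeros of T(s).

Set the numerator to zero: -3s^2 - 18s - 15 = 0, i.e. -3·(s^2 + 6s + 5) = 0.
Factoring: (s + 5)(s + 1) = 0.

s = -5, -1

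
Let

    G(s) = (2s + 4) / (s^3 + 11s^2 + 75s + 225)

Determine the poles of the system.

The poles are the roots of the denominator s^3 + 11s^2 + 75s + 225 = 0.
Trying s = -5: the polynomial evaluates to 0, so (s + 5) is a factor.
Dividing out leaves s^2 + 6s + 45 = 0.
The quadratic formula then gives s = -3 ± 6j.

s = -3 + 6j, -3 - 6j, -5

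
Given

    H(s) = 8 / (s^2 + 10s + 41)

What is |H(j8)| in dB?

|H(j8)|_dB ≈ -20.3 dB

Substitute s = j8: numerator = 8, denominator = -23 + j80.
|H(j8)| = |8| / |-23 + j80| = 8 / 83.241 ≈ 0.09611.
In decibels: 20·log₁₀(0.09611) ≈ -20.3 dB.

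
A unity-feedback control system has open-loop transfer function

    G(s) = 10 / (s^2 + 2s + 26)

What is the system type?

Type 0

The denominator has no factor of s at the origin — no free integrator — so this is a Type 0 system.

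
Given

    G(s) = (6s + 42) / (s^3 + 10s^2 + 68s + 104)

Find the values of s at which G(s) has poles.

The poles are the roots of the denominator s^3 + 10s^2 + 68s + 104 = 0.
Trying s = -2: the polynomial evaluates to 0, so (s + 2) is a factor.
Dividing out leaves s^2 + 8s + 52 = 0.
The quadratic formula then gives s = -4 ± 6j.

s = -4 ± 6j, -2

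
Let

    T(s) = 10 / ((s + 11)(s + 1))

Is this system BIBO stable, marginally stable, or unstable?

The poles can be read from the denominator factors: s = -11, -1.
Since all poles lie strictly in the left half-plane, the system is stable.

stable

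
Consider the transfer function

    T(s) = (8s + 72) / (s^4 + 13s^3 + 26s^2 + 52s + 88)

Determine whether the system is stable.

marginally stable

The denominator s^4 + 13s^3 + 26s^2 + 52s + 88 factors as (s^2 + 4)(s + 2)(s + 11), giving poles at s = ±2j, -2, -11.
Since the simple pole(s) at s = 2j, -2j lie on the jω-axis with none in the right half-plane, the system is marginally stable.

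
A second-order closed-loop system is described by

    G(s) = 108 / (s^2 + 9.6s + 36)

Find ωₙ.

Compare the denominator to the standard form s^2 + 2ζωₙs + ωₙ².
ωₙ² = 36, so ωₙ = 6 rad/s.

ωₙ = 6 rad/s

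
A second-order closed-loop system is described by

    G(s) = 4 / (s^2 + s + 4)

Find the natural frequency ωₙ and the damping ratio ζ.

Compare the denominator to the standard form s^2 + 2ζωₙs + ωₙ².
ωₙ² = 4, so ωₙ = 2 rad/s.
2ζωₙ = 1, so ζ = 1/(2·2) = 0.25.

ωₙ = 2 rad/s, ζ = 0.25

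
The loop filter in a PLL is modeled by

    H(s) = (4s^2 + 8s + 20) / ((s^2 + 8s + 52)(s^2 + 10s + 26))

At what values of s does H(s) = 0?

s = -1 + 2j, -1 - 2j

Set the numerator to zero: 4s^2 + 8s + 20 = 0, i.e. 4·(s^2 + 2s + 5) = 0.
Factoring: (s^2 + 2s + 5) = 0.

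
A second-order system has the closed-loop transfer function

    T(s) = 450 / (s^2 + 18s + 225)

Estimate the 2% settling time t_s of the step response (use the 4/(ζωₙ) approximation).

t_s ≈ 0.4444 s

Comparing s^2 + 18s + 225 to s^2 + 2ζωₙs + ωₙ²: ωₙ = 15 rad/s and ζ = 18/(2·15) = 0.6.
ζωₙ = 18/2 = 9, so t_s ≈ 4/(ζωₙ) = 4/9 ≈ 0.4444 s.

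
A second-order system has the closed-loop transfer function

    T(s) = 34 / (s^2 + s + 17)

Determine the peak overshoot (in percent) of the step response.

%OS ≈ 68.1%

Comparing s^2 + s + 17 to s^2 + 2ζωₙs + ωₙ²: ωₙ = √17 ≈ 4.123 rad/s and ζ = 1/(2·√17) ≈ 0.1213.
%OS = 100·exp(−πζ/√(1−ζ²)) = 100·exp(−π·0.1213/√(1−0.1213²)) ≈ 68.1%.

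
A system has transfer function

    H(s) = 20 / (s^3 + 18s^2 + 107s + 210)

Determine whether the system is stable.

The denominator s^3 + 18s^2 + 107s + 210 factors as (s + 6)(s + 7)(s + 5), giving poles at s = -6, -7, -5.
Since all poles lie strictly in the left half-plane, the system is stable.

stable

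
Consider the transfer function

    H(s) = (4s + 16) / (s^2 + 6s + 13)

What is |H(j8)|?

|H(j8)| ≈ 0.5108

Substitute s = j8: numerator = 16 + j32, denominator = -51 + j48.
|H(j8)| = |16 + j32| / |-51 + j48| = 35.777 / 70.036 ≈ 0.5108.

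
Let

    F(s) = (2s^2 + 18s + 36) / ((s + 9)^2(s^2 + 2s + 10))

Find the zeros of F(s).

Set the numerator to zero: 2s^2 + 18s + 36 = 0, i.e. 2·(s^2 + 9s + 18) = 0.
Factoring: (s + 3)(s + 6) = 0.

s = -3, -6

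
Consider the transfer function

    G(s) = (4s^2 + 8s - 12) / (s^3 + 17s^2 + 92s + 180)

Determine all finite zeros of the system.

s = 1, -3

Set the numerator to zero: 4s^2 + 8s - 12 = 0, i.e. 4·(s^2 + 2s - 3) = 0.
Factoring: (s - 1)(s + 3) = 0.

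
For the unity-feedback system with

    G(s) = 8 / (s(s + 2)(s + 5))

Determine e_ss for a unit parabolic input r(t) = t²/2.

G(s) has one pole at the origin.
This is a Type 1 system; Ka = lim_{s→0} s^2·G(s) = 0, so the steady-state error for a parabola input is infinite.

e_ss = ∞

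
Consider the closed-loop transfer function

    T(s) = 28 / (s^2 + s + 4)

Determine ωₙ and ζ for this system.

Compare the denominator to the standard form s^2 + 2ζωₙs + ωₙ².
ωₙ² = 4, so ωₙ = 2 rad/s.
2ζωₙ = 1, so ζ = 1/(2·2) = 0.25.

ωₙ = 2 rad/s, ζ = 0.25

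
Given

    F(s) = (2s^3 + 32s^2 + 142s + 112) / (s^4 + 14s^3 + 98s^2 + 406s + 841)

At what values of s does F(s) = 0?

Set the numerator to zero: 2s^3 + 32s^2 + 142s + 112 = 0, i.e. 2·(s^3 + 16s^2 + 71s + 56) = 0.
Factoring: (s + 7)(s + 8)(s + 1) = 0.

s = -7, -8, -1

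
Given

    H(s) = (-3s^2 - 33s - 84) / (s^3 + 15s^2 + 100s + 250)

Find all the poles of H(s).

The poles are the roots of the denominator s^3 + 15s^2 + 100s + 250 = 0.
Trying s = -5: the polynomial evaluates to 0, so (s + 5) is a factor.
Dividing out leaves s^2 + 10s + 50 = 0.
The quadratic formula then gives s = -5 ± 5j.

s = -5 ± 5j, -5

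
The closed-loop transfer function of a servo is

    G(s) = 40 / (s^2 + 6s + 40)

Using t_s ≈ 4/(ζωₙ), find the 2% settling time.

t_s ≈ 1.333 s

Comparing s^2 + 6s + 40 to s^2 + 2ζωₙs + ωₙ²: ωₙ = √40 ≈ 6.325 rad/s and ζ = 6/(2·√40) ≈ 0.4743.
ζωₙ = 6/2 = 3, so t_s ≈ 4/(ζωₙ) = 4/3 ≈ 1.333 s.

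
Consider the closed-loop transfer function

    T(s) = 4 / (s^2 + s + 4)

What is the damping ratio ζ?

ζ = 0.25

Compare the denominator to the standard form s^2 + 2ζωₙs + ωₙ².
ωₙ² = 4, so ωₙ = 2 rad/s.
2ζωₙ = 1, so ζ = 1/(2·2) = 0.25.
With ζ = 0.25 the response is underdamped.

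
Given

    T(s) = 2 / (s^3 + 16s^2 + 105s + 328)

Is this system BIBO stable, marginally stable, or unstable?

The denominator s^3 + 16s^2 + 105s + 328 factors as (s^2 + 8s + 41)(s + 8), giving poles at s = -4 + 5j, -4 - 5j, -8.
Since all poles lie strictly in the left half-plane, the system is stable.

stable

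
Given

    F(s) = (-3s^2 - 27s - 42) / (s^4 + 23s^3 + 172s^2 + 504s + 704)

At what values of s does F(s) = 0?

Set the numerator to zero: -3s^2 - 27s - 42 = 0, i.e. -3·(s^2 + 9s + 14) = 0.
Factoring: (s + 7)(s + 2) = 0.

s = -7, -2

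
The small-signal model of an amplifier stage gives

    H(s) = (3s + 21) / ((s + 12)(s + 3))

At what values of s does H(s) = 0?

s = -7

Set the numerator to zero: 3s + 21 = 0, i.e. 3·(s + 7) = 0.
So s = -7.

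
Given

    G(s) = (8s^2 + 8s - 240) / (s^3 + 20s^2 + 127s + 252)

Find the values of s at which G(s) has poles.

s = -4, -9, -7

The poles are the roots of the denominator s^3 + 20s^2 + 127s + 252 = 0.
Trying s = -4: the polynomial evaluates to 0, so (s + 4) is a factor.
Dividing out leaves s^2 + 16s + 63 = 0.
Factoring the quadratic: (s + 9)(s + 7) = 0.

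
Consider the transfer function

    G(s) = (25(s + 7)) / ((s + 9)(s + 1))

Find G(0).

At s = 0 each factor (s + a) contributes a and each (s^2 + bs + c) contributes c.
G(0) = 25·(7) / ((9) · (1)) = 175/9 = 175/9.

G(0) = 175/9 ≈ 19.44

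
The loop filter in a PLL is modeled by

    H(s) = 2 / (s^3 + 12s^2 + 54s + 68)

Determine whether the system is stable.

stable

The denominator s^3 + 12s^2 + 54s + 68 factors as (s + 2)(s^2 + 10s + 34), giving poles at s = -2, -5 ± 3j.
Since all poles lie strictly in the left half-plane, the system is stable.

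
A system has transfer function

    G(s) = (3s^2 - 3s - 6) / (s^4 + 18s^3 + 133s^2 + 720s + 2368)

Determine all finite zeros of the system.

Set the numerator to zero: 3s^2 - 3s - 6 = 0, i.e. 3·(s^2 - s - 2) = 0.
Factoring: (s - 2)(s + 1) = 0.

s = 2, -1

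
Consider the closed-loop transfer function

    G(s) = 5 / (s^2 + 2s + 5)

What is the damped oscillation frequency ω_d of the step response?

ω_d = 2 rad/s

Comparing s^2 + 2s + 5 to s^2 + 2ζωₙs + ωₙ²: ωₙ = √5 ≈ 2.236 rad/s and ζ = 2/(2·√5) ≈ 0.4472.
ζωₙ = 2/2 = 1, so ω_d = ωₙ√(1−ζ²) = √(ωₙ² − (ζωₙ)²) = √(5 − 1²) = √4 = 2 rad/s.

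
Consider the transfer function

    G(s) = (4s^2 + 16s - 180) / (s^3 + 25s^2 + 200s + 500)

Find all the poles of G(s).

s = -5, -10, -10

The poles are the roots of the denominator s^3 + 25s^2 + 200s + 500 = 0.
Trying s = -5: the polynomial evaluates to 0, so (s + 5) is a factor.
Dividing out leaves s^2 + 20s + 100 = 0.
Factoring the quadratic: (s + 10)^2 = 0.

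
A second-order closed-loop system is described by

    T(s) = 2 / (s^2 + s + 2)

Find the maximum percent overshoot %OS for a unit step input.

%OS ≈ 30.5%

Comparing s^2 + s + 2 to s^2 + 2ζωₙs + ωₙ²: ωₙ = √2 ≈ 1.414 rad/s and ζ = 1/(2·√2) ≈ 0.3536.
%OS = 100·exp(−πζ/√(1−ζ²)) = 100·exp(−π·0.3536/√(1−0.3536²)) ≈ 30.5%.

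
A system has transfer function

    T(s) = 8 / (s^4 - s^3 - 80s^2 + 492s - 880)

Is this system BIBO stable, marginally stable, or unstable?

The denominator s^4 - s^3 - 80s^2 + 492s - 880 factors as (s^2 - 8s + 20)(s + 11)(s - 4), giving poles at s = 4 ± 2j, -11, 4.
Since the pole(s) at s = 4 ± 2j, 4 lie in the right half-plane, the system is unstable.

unstable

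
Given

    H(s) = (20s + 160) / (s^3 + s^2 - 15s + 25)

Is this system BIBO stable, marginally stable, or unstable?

The denominator s^3 + s^2 - 15s + 25 factors as (s + 5)(s^2 - 4s + 5), giving poles at s = -5, 2 + j, 2 - j.
Since the pole(s) at s = 2 ± j lie in the right half-plane, the system is unstable.

unstable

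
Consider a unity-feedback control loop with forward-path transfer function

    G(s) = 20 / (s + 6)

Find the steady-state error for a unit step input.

e_ss = 0.2308

G(s) has no poles at the origin.
This is a Type 0 system. Kp = lim_{s→0} G(s) = 20/6 = 10/3.
e_ss = 1/(1 + Kp) = 1/(1 + 10/3) = 3/13 ≈ 0.2308.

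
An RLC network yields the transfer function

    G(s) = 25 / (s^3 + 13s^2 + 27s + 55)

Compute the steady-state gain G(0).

G(0) = 5/11 ≈ 0.4545

Set s = 0: G(0) = (25) / (55) = 5/11.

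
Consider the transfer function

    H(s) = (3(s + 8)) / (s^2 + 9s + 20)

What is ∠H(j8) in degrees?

At s = j8: numerator = 24 + j24, denominator = -44 + j72.
∠H = ∠num − ∠den = 45° − (121.43°) = -76.43°.

∠H(j8) ≈ -76.43°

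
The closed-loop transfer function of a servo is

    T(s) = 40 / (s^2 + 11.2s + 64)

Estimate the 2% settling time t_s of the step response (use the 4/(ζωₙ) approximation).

t_s ≈ 0.7143 s

Comparing s^2 + 11.2s + 64 to s^2 + 2ζωₙs + ωₙ²: ωₙ = 8 rad/s and ζ = 11.2/(2·8) = 0.7.
ζωₙ = 11.2/2 = 5.6, so t_s ≈ 4/(ζωₙ) = 4/5.6 ≈ 0.7143 s.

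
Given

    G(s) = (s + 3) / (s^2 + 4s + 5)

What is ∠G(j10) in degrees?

∠G(j10) ≈ -83.87°

At s = j10: numerator = 3 + j10, denominator = -95 + j40.
∠G = ∠num − ∠den = 73.301° − (157.17°) = -83.87°.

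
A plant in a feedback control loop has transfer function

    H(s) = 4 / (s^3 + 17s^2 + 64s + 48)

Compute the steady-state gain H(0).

H(0) = 1/12 ≈ 0.08333

Set s = 0: H(0) = (4) / (48) = 1/12.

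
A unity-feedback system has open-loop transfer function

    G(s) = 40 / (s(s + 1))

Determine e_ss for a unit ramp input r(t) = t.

G(s) has one pole at the origin.
This is a Type 1 system. Kv = lim_{s→0} s·G(s) = 40/1.
e_ss = 1/Kv = 1/(40) = 1/40 ≈ 0.02500.

e_ss = 0.02500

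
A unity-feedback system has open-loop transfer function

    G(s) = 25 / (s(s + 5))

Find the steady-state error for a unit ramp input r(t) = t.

e_ss = 0.2000

G(s) has one pole at the origin.
This is a Type 1 system. Kv = lim_{s→0} s·G(s) = 25/5 = 5.
e_ss = 1/Kv = 1/(5) = 1/5 ≈ 0.2000.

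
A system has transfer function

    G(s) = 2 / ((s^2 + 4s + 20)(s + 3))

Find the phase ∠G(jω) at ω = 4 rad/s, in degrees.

∠G(j4) ≈ -129.1°

At s = j4: numerator = 2, denominator = -52 + j64.
∠G = ∠num − ∠den = 0° − (129.09°) = -129.1°.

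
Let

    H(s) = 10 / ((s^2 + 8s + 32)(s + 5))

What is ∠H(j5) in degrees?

At s = j5: numerator = 10, denominator = -165 + j235.
∠H = ∠num − ∠den = 0° − (125.07°) = -125.1°.

∠H(j5) ≈ -125.1°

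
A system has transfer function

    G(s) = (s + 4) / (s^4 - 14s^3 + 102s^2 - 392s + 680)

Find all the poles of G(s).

s = 3 + 5j, 3 - 5j, 4 + 2j, 4 - 2j

The poles are the roots of the denominator s^4 - 14s^3 + 102s^2 - 392s + 680 = 0.
No real roots exist; factor into two real quadratics: (s^2 - 6s + 34)(s^2 - 8s + 20) = 0.
Each quadratic gives a conjugate pair via the quadratic formula.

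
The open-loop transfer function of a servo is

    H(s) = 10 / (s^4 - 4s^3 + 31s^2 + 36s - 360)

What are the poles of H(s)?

The poles are the roots of the denominator s^4 - 4s^3 + 31s^2 + 36s - 360 = 0.
Trying s = 3: the polynomial evaluates to 0, so (s - 3) is a factor.
Dividing out leaves s^3 - s^2 + 28s + 120 = 0.
This factors further as (s^2 - 4s + 40)(s + 3) = 0.

s = 2 ± 6j, 3, -3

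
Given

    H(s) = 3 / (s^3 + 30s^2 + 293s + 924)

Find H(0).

H(0) = 1/308 ≈ 0.003247

Set s = 0: H(0) = (3) / (924) = 1/308.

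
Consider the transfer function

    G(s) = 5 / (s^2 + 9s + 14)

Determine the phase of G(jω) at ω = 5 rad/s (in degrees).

∠G(j5) ≈ -103.7°

At s = j5: numerator = 5, denominator = -11 + j45.
∠G = ∠num − ∠den = 0° − (103.74°) = -103.7°.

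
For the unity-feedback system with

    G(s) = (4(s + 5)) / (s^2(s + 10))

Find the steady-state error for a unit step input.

e_ss = 0

G(s) has 2 poles at the origin.
This is a Type 2 system; for a step input the steady-state error is zero.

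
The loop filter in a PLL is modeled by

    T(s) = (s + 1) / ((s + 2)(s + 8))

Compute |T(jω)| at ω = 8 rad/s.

|T(j8)| ≈ 0.08642

Substitute s = j8: numerator = 1 + j8, denominator = -48 + j80.
|T(j8)| = |1 + j8| / |-48 + j80| = 8.0623 / 93.295 ≈ 0.08642.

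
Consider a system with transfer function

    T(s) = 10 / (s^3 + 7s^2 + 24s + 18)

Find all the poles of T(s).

The poles are the roots of the denominator s^3 + 7s^2 + 24s + 18 = 0.
Trying s = -1: the polynomial evaluates to 0, so (s + 1) is a factor.
Dividing out leaves s^2 + 6s + 18 = 0.
The quadratic formula then gives s = -3 ± 3j.

s = -3 ± 3j, -1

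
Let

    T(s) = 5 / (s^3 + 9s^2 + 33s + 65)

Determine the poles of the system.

The poles are the roots of the denominator s^3 + 9s^2 + 33s + 65 = 0.
Trying s = -5: the polynomial evaluates to 0, so (s + 5) is a factor.
Dividing out leaves s^2 + 4s + 13 = 0.
The quadratic formula then gives s = -2 ± 3j.

s = -2 ± 3j, -5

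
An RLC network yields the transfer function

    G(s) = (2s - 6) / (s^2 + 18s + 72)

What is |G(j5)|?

|G(j5)| ≈ 0.1149

Substitute s = j5: numerator = -6 + j10, denominator = 47 + j90.
|G(j5)| = |-6 + j10| / |47 + j90| = 11.662 / 101.53 ≈ 0.1149.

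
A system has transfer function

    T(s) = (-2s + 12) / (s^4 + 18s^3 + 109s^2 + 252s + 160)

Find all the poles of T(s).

The poles are the roots of the denominator s^4 + 18s^3 + 109s^2 + 252s + 160 = 0.
Trying s = -5: the polynomial evaluates to 0, so (s + 5) is a factor.
Dividing out leaves s^3 + 13s^2 + 44s + 32 = 0.
This factors further as (s + 1)(s + 4)(s + 8) = 0.

s = -5, -1, -4, -8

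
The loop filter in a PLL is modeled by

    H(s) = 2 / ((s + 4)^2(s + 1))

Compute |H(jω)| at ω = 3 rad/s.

Substitute s = j3: numerator = 2, denominator = -65 + j45.
|H(j3)| = |2| / |-65 + j45| = 2 / 79.057 ≈ 0.02530.

|H(j3)| ≈ 0.02530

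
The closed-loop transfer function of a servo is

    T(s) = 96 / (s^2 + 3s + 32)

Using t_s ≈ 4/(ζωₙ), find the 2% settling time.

Comparing s^2 + 3s + 32 to s^2 + 2ζωₙs + ωₙ²: ωₙ = √32 ≈ 5.657 rad/s and ζ = 3/(2·√32) ≈ 0.2652.
ζωₙ = 3/2 = 1.5, so t_s ≈ 4/(ζωₙ) = 4/1.5 ≈ 2.667 s.

t_s ≈ 2.667 s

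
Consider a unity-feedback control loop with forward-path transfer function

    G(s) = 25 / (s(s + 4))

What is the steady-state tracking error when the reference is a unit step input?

G(s) has one pole at the origin.
This is a Type 1 system; for a step input the steady-state error is zero.

e_ss = 0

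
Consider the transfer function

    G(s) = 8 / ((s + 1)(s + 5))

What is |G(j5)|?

|G(j5)| ≈ 0.2219

Substitute s = j5: numerator = 8, denominator = -20 + j30.
|G(j5)| = |8| / |-20 + j30| = 8 / 36.056 ≈ 0.2219.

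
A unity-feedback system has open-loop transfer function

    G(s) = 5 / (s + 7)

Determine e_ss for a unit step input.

G(s) has no poles at the origin.
This is a Type 0 system. Kp = lim_{s→0} G(s) = 5/7.
e_ss = 1/(1 + Kp) = 1/(1 + 5/7) = 7/12 ≈ 0.5833.

e_ss = 0.5833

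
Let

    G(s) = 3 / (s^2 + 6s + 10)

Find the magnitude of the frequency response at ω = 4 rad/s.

Substitute s = j4: numerator = 3, denominator = -6 + j24.
|G(j4)| = |3| / |-6 + j24| = 3 / 24.739 ≈ 0.1213.

|G(j4)| ≈ 0.1213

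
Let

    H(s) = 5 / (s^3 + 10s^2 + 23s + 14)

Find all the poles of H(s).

The poles are the roots of the denominator s^3 + 10s^2 + 23s + 14 = 0.
Trying s = -2: the polynomial evaluates to 0, so (s + 2) is a factor.
Dividing out leaves s^2 + 8s + 7 = 0.
Factoring the quadratic: (s + 1)(s + 7) = 0.

s = -2, -1, -7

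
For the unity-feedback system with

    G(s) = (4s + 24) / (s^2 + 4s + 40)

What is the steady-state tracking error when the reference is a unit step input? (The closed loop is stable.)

G(s) has no poles at the origin.
This is a Type 0 system. Kp = lim_{s→0} G(s) = 24/40 = 3/5.
e_ss = 1/(1 + Kp) = 1/(1 + 3/5) = 5/8 ≈ 0.6250.

e_ss = 0.6250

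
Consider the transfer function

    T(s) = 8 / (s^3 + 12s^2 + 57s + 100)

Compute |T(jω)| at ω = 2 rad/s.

Substitute s = j2: numerator = 8, denominator = 52 + j106.
|T(j2)| = |8| / |52 + j106| = 8 / 118.07 ≈ 0.06776.

|T(j2)| ≈ 0.06776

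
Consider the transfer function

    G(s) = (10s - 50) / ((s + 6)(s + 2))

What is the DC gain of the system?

Set s = 0: G(0) = (-50) / (12) = -25/6.

G(0) = -25/6 ≈ -4.167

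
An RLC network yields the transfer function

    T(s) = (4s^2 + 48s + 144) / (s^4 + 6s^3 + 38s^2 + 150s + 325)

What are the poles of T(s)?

s = ±5j, -3 ± 2j

The poles are the roots of the denominator s^4 + 6s^3 + 38s^2 + 150s + 325 = 0.
No real roots exist; factor into two real quadratics: (s^2 + 25)(s^2 + 6s + 13) = 0.
Each quadratic gives a conjugate pair via the quadratic formula.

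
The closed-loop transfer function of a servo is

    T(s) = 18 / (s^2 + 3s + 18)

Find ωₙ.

ωₙ ≈ 4.243 rad/s

Compare the denominator to the standard form s^2 + 2ζωₙs + ωₙ².
ωₙ² = 18, so ωₙ = √18 ≈ 4.243 rad/s.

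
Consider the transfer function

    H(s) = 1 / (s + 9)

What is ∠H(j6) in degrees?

At s = j6: numerator = 1, denominator = 9 + j6.
∠H = ∠num − ∠den = 0° − (33.690°) = -33.69°.

∠H(j6) ≈ -33.69°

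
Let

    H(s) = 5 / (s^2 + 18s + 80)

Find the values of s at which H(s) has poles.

The poles are the roots of the denominator s^2 + 18s + 80 = 0.
Factoring: (s + 8)(s + 10) = 0, so s = -8 and s = -10.

s = -8, -10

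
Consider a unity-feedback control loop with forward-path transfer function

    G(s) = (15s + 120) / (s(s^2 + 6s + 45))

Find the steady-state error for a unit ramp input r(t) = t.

G(s) has one pole at the origin.
This is a Type 1 system. Kv = lim_{s→0} s·G(s) = 120/45 = 8/3.
e_ss = 1/Kv = 1/(8/3) = 3/8 ≈ 0.3750.

e_ss = 0.3750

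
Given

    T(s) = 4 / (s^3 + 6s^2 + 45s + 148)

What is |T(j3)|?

Substitute s = j3: numerator = 4, denominator = 94 + j108.
|T(j3)| = |4| / |94 + j108| = 4 / 143.18 ≈ 0.02794.

|T(j3)| ≈ 0.02794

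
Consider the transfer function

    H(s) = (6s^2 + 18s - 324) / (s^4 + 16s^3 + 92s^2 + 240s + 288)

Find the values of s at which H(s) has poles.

s = -2 + 2j, -2 - 2j, -6, -6

The poles are the roots of the denominator s^4 + 16s^3 + 92s^2 + 240s + 288 = 0.
Trying s = -6: the polynomial evaluates to 0, so (s + 6) is a factor.
Dividing out leaves s^3 + 10s^2 + 32s + 48 = 0.
This factors further as (s^2 + 4s + 8)(s + 6) = 0.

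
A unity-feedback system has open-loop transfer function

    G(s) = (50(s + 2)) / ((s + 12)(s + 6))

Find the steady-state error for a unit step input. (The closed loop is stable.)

e_ss = 0.4186

G(s) has no poles at the origin.
This is a Type 0 system. Kp = lim_{s→0} G(s) = 100/72 = 25/18.
e_ss = 1/(1 + Kp) = 1/(1 + 25/18) = 18/43 ≈ 0.4186.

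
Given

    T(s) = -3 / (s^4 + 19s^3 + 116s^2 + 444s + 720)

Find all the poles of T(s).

s = -3, -12, -2 + 4j, -2 - 4j

The poles are the roots of the denominator s^4 + 19s^3 + 116s^2 + 444s + 720 = 0.
Trying s = -3: the polynomial evaluates to 0, so (s + 3) is a factor.
Dividing out leaves s^3 + 16s^2 + 68s + 240 = 0.
This factors further as (s + 12)(s^2 + 4s + 20) = 0.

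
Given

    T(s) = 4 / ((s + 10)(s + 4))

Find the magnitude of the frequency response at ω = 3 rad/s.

|T(j3)| ≈ 0.07663

Substitute s = j3: numerator = 4, denominator = 31 + j42.
|T(j3)| = |4| / |31 + j42| = 4 / 52.202 ≈ 0.07663.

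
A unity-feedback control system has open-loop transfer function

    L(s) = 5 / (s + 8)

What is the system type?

Type 0

The denominator has no factor of s at the origin — no free integrator — so this is a Type 0 system.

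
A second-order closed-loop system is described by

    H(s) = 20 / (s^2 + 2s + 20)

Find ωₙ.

ωₙ ≈ 4.472 rad/s

Compare the denominator to the standard form s^2 + 2ζωₙs + ωₙ².
ωₙ² = 20, so ωₙ = √20 ≈ 4.472 rad/s.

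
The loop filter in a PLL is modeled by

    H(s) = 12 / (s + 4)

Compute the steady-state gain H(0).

H(0) = 3

At s = 0 each factor (s + a) contributes a and each (s^2 + bs + c) contributes c.
H(0) = 12·1 / ((4)) = 12/4 = 3.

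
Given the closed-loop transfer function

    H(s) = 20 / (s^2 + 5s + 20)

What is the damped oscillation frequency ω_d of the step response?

Comparing s^2 + 5s + 20 to s^2 + 2ζωₙs + ωₙ²: ωₙ = √20 ≈ 4.472 rad/s and ζ = 5/(2·√20) ≈ 0.5590.
ζωₙ = 5/2 = 2.5, so ω_d = ωₙ√(1−ζ²) = √(ωₙ² − (ζωₙ)²) = √(20 − 2.5²) = √13.75 ≈ 3.708 rad/s.

ω_d ≈ 3.708 rad/s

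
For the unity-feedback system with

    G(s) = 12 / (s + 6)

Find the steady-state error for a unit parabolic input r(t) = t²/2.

e_ss = ∞

G(s) has no poles at the origin.
This is a Type 0 system; Ka = lim_{s→0} s^2·G(s) = 0, so the steady-state error for a parabola input is infinite.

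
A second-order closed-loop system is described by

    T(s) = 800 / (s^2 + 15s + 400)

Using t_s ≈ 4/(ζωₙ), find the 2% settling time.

t_s ≈ 0.5333 s

Comparing s^2 + 15s + 400 to s^2 + 2ζωₙs + ωₙ²: ωₙ = 20 rad/s and ζ = 15/(2·20) = 0.375.
ζωₙ = 15/2 = 7.5, so t_s ≈ 4/(ζωₙ) = 4/7.5 ≈ 0.5333 s.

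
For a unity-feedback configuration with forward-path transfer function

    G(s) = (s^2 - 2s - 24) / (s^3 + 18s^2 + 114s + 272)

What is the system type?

The denominator has no factor of s at the origin — no free integrator — so this is a Type 0 system.

Type 0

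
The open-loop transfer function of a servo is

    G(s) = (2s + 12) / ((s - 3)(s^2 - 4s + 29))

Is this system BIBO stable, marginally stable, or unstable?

The poles can be read from the denominator factors: s = 3, 2 + 5j, 2 - 5j.
Since the pole(s) at s = 3, 2 + 5j, 2 - 5j lie in the right half-plane, the system is unstable.

unstable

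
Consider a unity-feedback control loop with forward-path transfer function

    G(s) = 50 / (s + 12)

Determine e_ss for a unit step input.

G(s) has no poles at the origin.
This is a Type 0 system. Kp = lim_{s→0} G(s) = 50/12 = 25/6.
e_ss = 1/(1 + Kp) = 1/(1 + 25/6) = 6/31 ≈ 0.1935.

e_ss = 0.1935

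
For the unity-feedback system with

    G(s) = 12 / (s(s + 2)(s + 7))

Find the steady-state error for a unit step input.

G(s) has one pole at the origin.
This is a Type 1 system; for a step input the steady-state error is zero.

e_ss = 0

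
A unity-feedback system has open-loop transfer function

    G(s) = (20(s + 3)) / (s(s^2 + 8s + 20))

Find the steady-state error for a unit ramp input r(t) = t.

G(s) has one pole at the origin.
This is a Type 1 system. Kv = lim_{s→0} s·G(s) = 60/20 = 3.
e_ss = 1/Kv = 1/(3) = 1/3 ≈ 0.3333.

e_ss = 0.3333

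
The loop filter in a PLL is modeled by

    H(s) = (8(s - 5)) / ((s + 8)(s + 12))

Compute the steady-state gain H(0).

H(0) = -5/12 ≈ -0.4167

At s = 0 each factor (s + a) contributes a and each (s^2 + bs + c) contributes c.
H(0) = 8·(-5) / ((8) · (12)) = -40/96 = -5/12.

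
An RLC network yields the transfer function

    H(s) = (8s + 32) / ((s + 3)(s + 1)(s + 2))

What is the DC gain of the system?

Set s = 0: H(0) = (32) / (6) = 16/3.

H(0) = 16/3 ≈ 5.333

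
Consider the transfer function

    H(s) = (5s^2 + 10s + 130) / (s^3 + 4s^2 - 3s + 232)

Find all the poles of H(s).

The poles are the roots of the denominator s^3 + 4s^2 - 3s + 232 = 0.
Trying s = -8: the polynomial evaluates to 0, so (s + 8) is a factor.
Dividing out leaves s^2 - 4s + 29 = 0.
The quadratic formula then gives s = 2 ± 5j.

s = 2 ± 5j, -8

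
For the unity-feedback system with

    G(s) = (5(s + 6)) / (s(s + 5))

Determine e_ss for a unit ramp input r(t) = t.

G(s) has one pole at the origin.
This is a Type 1 system. Kv = lim_{s→0} s·G(s) = 30/5 = 6.
e_ss = 1/Kv = 1/(6) = 1/6 ≈ 0.1667.

e_ss = 0.1667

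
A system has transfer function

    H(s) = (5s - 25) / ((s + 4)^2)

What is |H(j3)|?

|H(j3)| ≈ 1.166

Substitute s = j3: numerator = -25 + j15, denominator = 7 + j24.
|H(j3)| = |-25 + j15| / |7 + j24| = 29.155 / 25 ≈ 1.166.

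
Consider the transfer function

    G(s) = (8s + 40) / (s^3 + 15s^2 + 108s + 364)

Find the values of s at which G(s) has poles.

The poles are the roots of the denominator s^3 + 15s^2 + 108s + 364 = 0.
Trying s = -7: the polynomial evaluates to 0, so (s + 7) is a factor.
Dividing out leaves s^2 + 8s + 52 = 0.
The quadratic formula then gives s = -4 ± 6j.

s = -4 ± 6j, -7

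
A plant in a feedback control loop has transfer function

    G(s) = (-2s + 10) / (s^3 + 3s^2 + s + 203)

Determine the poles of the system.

s = 2 ± 5j, -7

The poles are the roots of the denominator s^3 + 3s^2 + s + 203 = 0.
Trying s = -7: the polynomial evaluates to 0, so (s + 7) is a factor.
Dividing out leaves s^2 - 4s + 29 = 0.
The quadratic formula then gives s = 2 ± 5j.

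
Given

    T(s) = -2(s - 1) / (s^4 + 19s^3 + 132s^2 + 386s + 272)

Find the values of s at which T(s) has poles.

s = -1, -5 + 3j, -5 - 3j, -8

The poles are the roots of the denominator s^4 + 19s^3 + 132s^2 + 386s + 272 = 0.
Trying s = -1: the polynomial evaluates to 0, so (s + 1) is a factor.
Dividing out leaves s^3 + 18s^2 + 114s + 272 = 0.
This factors further as (s^2 + 10s + 34)(s + 8) = 0.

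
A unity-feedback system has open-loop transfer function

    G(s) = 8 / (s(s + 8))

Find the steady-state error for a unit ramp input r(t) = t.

G(s) has one pole at the origin.
This is a Type 1 system. Kv = lim_{s→0} s·G(s) = 8/8 = 1.
e_ss = 1/Kv = 1/(1) = 1.

e_ss = 1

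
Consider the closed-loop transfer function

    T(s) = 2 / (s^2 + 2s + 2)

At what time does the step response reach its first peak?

t_p ≈ 3.142 s

Comparing s^2 + 2s + 2 to s^2 + 2ζωₙs + ωₙ²: ωₙ = √2 ≈ 1.414 rad/s and ζ = 2/(2·√2) ≈ 0.7071.
ζωₙ = 2/2 = 1, so ω_d = ωₙ√(1−ζ²) = √(ωₙ² − (ζωₙ)²) = √(2 − 1²) = √1 = 1 rad/s.
t_p = π/ω_d = π/1 ≈ 3.142 s.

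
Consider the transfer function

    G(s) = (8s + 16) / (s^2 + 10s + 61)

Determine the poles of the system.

The poles are the roots of the denominator s^2 + 10s + 61 = 0.
Using the quadratic formula: s = (-10 ± √(-144))/2 = -5 ± 6j.

s = -5 + 6j, -5 - 6j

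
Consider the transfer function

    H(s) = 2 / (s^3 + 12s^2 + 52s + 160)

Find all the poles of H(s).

The poles are the roots of the denominator s^3 + 12s^2 + 52s + 160 = 0.
Trying s = -8: the polynomial evaluates to 0, so (s + 8) is a factor.
Dividing out leaves s^2 + 4s + 20 = 0.
The quadratic formula then gives s = -2 ± 4j.

s = -2 + 4j, -2 - 4j, -8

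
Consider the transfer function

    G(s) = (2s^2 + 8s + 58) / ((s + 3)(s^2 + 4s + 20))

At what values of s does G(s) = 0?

s = -2 ± 5j

Set the numerator to zero: 2s^2 + 8s + 58 = 0, i.e. 2·(s^2 + 4s + 29) = 0.
Factoring: (s^2 + 4s + 29) = 0.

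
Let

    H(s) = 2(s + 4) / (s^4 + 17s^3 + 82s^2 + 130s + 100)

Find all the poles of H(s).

The poles are the roots of the denominator s^4 + 17s^3 + 82s^2 + 130s + 100 = 0.
Trying s = -5: the polynomial evaluates to 0, so (s + 5) is a factor.
Dividing out leaves s^3 + 12s^2 + 22s + 20 = 0.
This factors further as (s^2 + 2s + 2)(s + 10) = 0.

s = -1 + j, -1 - j, -5, -10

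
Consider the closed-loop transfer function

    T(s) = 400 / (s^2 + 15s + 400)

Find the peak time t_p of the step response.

Comparing s^2 + 15s + 400 to s^2 + 2ζωₙs + ωₙ²: ωₙ = 20 rad/s and ζ = 15/(2·20) = 0.375.
ζωₙ = 15/2 = 7.5, so ω_d = ωₙ√(1−ζ²) = √(ωₙ² − (ζωₙ)²) = √(400 − 7.5²) = √343.75 ≈ 18.54 rad/s.
t_p = π/ω_d = π/18.54 ≈ 0.1694 s.

t_p ≈ 0.1694 s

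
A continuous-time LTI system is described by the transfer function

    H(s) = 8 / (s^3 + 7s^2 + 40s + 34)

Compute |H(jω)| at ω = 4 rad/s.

Substitute s = j4: numerator = 8, denominator = -78 + j96.
|H(j4)| = |8| / |-78 + j96| = 8 / 123.69 ≈ 0.06468.

|H(j4)| ≈ 0.06468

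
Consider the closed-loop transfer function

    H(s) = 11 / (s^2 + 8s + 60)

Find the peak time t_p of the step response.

t_p ≈ 0.4736 s

Comparing s^2 + 8s + 60 to s^2 + 2ζωₙs + ωₙ²: ωₙ = √60 ≈ 7.746 rad/s and ζ = 8/(2·√60) ≈ 0.5164.
ζωₙ = 8/2 = 4, so ω_d = ωₙ√(1−ζ²) = √(ωₙ² − (ζωₙ)²) = √(60 − 4²) = √44 ≈ 6.633 rad/s.
t_p = π/ω_d = π/6.633 ≈ 0.4736 s.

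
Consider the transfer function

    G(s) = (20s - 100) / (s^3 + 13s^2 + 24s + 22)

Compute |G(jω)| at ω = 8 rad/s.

|G(j8)| ≈ 0.2166

Substitute s = j8: numerator = -100 + j160, denominator = -810 - j320.
|G(j8)| = |-100 + j160| / |-810 - j320| = 188.68 / 870.92 ≈ 0.2166.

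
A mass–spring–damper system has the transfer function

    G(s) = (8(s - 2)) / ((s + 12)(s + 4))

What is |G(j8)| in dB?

Substitute s = j8: numerator = -16 + j64, denominator = -16 + j128.
|G(j8)| = |-16 + j64| / |-16 + j128| = 65.970 / 129.00 ≈ 0.5114.
In decibels: 20·log₁₀(0.5114) ≈ -5.82 dB.

|G(j8)|_dB ≈ -5.82 dB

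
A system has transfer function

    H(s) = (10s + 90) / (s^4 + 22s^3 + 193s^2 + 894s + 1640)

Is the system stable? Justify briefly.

The denominator s^4 + 22s^3 + 193s^2 + 894s + 1640 factors as (s^2 + 8s + 41)(s + 4)(s + 10), giving poles at s = -4 ± 5j, -4, -10.
Since all poles lie strictly in the left half-plane, the system is stable.

stable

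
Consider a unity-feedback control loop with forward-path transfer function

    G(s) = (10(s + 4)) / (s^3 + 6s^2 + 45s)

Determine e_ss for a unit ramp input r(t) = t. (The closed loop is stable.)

G(s) has one pole at the origin.
This is a Type 1 system. Kv = lim_{s→0} s·G(s) = 40/45 = 8/9.
e_ss = 1/Kv = 1/(8/9) = 9/8 ≈ 1.125.

e_ss = 1.125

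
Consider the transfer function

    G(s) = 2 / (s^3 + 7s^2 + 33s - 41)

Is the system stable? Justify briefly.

unstable

The denominator s^3 + 7s^2 + 33s - 41 factors as (s - 1)(s^2 + 8s + 41), giving poles at s = 1, -4 + 5j, -4 - 5j.
Since the pole(s) at s = 1 lie in the right half-plane, the system is unstable.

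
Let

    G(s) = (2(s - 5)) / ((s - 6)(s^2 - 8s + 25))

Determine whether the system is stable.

The poles can be read from the denominator factors: s = 6, 4 ± 3j.
Since the pole(s) at s = 6, 4 + 3j, 4 - 3j lie in the right half-plane, the system is unstable.

unstable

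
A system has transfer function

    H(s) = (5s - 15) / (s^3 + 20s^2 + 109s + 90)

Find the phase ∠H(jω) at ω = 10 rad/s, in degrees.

At s = j10: numerator = -15 + j50, denominator = -1910 + j90.
∠H = ∠num − ∠den = 106.70° − (177.30°) = -70.60°.

∠H(j10) ≈ -70.60°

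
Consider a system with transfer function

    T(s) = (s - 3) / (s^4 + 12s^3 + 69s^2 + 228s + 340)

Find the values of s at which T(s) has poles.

s = -2 + 4j, -2 - 4j, -4 + j, -4 - j

The poles are the roots of the denominator s^4 + 12s^3 + 69s^2 + 228s + 340 = 0.
No real roots exist; factor into two real quadratics: (s^2 + 4s + 20)(s^2 + 8s + 17) = 0.
Each quadratic gives a conjugate pair via the quadratic formula.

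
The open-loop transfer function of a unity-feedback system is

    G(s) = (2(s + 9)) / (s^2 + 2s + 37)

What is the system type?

The denominator has no factor of s at the origin — no free integrator — so this is a Type 0 system.

Type 0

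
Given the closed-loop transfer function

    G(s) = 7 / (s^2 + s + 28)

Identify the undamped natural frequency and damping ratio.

Compare the denominator to the standard form s^2 + 2ζωₙs + ωₙ².
ωₙ² = 28, so ωₙ = √28 ≈ 5.292 rad/s.
2ζωₙ = 1, so ζ = 1/(2·√28) ≈ 0.09449.

ωₙ ≈ 5.292 rad/s, ζ ≈ 0.09449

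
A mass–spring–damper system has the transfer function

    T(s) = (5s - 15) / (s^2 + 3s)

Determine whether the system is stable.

The denominator s^2 + 3s factors as s(s + 3), giving poles at s = 0, -3.
Since the simple pole(s) at s = 0 lie on the jω-axis with none in the right half-plane, the system is marginally stable.

marginally stable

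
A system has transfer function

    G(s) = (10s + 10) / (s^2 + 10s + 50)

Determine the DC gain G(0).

Set s = 0: G(0) = (10) / (50) = 1/5.

G(0) = 1/5 ≈ 0.2000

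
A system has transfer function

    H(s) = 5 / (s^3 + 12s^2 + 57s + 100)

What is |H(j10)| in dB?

|H(j10)|_dB ≈ -47.5 dB

Substitute s = j10: numerator = 5, denominator = -1100 - j430.
|H(j10)| = |5| / |-1100 - j430| = 5 / 1181.1 ≈ 0.004233.
In decibels: 20·log₁₀(0.004233) ≈ -47.5 dB.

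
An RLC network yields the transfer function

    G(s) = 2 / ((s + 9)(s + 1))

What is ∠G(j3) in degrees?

∠G(j3) ≈ -90°

At s = j3: numerator = 2, denominator = j30.
∠G = ∠num − ∠den = 0° − (90°) = -90°.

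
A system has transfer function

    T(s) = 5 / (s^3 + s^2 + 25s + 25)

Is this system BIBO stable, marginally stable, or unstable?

marginally stable

The denominator s^3 + s^2 + 25s + 25 factors as (s^2 + 25)(s + 1), giving poles at s = ±5j, -1.
Since the simple pole(s) at s = 5j, -5j lie on the jω-axis with none in the right half-plane, the system is marginally stable.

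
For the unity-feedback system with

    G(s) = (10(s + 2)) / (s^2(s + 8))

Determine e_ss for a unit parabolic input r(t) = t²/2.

G(s) has 2 poles at the origin.
This is a Type 2 system. Ka = lim_{s→0} s^2·G(s) = 20/8 = 5/2.
e_ss = 1/Ka = 1/(5/2) = 2/5 ≈ 0.4000.

e_ss = 0.4000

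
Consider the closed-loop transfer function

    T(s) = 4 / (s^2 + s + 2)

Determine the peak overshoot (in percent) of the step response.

%OS ≈ 30.5%

Comparing s^2 + s + 2 to s^2 + 2ζωₙs + ωₙ²: ωₙ = √2 ≈ 1.414 rad/s and ζ = 1/(2·√2) ≈ 0.3536.
%OS = 100·exp(−πζ/√(1−ζ²)) = 100·exp(−π·0.3536/√(1−0.3536²)) ≈ 30.5%.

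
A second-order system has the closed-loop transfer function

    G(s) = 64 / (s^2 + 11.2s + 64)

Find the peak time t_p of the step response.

t_p ≈ 0.5499 s

Comparing s^2 + 11.2s + 64 to s^2 + 2ζωₙs + ωₙ²: ωₙ = 8 rad/s and ζ = 11.2/(2·8) = 0.7.
ζωₙ = 11.2/2 = 5.6, so ω_d = ωₙ√(1−ζ²) = √(ωₙ² − (ζωₙ)²) = √(64 − 5.6²) = √32.64 ≈ 5.713 rad/s.
t_p = π/ω_d = π/5.713 ≈ 0.5499 s.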